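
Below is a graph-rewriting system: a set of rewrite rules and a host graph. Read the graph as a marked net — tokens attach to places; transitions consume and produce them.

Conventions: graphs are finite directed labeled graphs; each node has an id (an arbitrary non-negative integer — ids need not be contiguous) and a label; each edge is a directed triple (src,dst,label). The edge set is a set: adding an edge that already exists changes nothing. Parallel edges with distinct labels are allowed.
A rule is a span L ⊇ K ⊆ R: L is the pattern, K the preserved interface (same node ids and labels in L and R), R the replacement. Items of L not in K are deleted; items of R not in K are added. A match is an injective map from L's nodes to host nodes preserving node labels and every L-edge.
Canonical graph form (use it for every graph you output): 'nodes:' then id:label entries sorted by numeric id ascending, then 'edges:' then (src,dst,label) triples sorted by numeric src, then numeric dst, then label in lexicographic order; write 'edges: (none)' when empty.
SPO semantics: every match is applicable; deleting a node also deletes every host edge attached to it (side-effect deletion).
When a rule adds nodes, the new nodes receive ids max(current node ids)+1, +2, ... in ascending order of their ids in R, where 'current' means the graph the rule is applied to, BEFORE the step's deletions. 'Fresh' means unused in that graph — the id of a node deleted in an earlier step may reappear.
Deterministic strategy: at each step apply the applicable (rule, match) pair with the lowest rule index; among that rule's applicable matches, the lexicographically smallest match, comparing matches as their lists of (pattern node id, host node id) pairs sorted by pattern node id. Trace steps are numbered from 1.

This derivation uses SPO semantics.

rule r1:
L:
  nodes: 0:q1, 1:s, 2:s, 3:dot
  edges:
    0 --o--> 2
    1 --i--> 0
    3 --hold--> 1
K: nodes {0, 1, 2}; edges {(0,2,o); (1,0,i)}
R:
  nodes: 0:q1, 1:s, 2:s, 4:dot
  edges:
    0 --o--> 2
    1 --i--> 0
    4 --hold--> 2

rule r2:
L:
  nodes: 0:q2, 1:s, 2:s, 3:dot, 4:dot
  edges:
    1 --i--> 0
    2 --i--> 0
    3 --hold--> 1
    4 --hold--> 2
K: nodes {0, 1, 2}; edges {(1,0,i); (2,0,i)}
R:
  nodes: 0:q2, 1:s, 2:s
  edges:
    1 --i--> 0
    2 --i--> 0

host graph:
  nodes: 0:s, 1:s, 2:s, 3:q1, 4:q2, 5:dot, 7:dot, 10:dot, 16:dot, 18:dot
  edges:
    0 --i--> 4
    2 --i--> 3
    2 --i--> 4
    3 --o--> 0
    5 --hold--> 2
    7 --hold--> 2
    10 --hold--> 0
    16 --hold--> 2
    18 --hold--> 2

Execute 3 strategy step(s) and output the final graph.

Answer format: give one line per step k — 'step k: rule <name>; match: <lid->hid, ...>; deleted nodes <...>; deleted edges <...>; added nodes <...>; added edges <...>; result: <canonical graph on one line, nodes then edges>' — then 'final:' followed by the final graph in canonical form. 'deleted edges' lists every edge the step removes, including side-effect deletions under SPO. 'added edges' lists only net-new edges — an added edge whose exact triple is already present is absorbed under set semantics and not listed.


step 1: rule r1; match: 0->3, 1->2, 2->0, 3->5; deleted nodes 5; deleted edges (5,2,hold); added nodes 19; added edges (19,0,hold); result: nodes: 0:s, 1:s, 2:s, 3:q1, 4:q2, 7:dot, 10:dot, 16:dot, 18:dot, 19:dot edges: (0,4,i); (2,3,i); (2,4,i); (3,0,o); (7,2,hold); (10,0,hold); (16,2,hold); (18,2,hold); (19,0,hold)
step 2: rule r1; match: 0->3, 1->2, 2->0, 3->7; deleted nodes 7; deleted edges (7,2,hold); added nodes 20; added edges (20,0,hold); result: nodes: 0:s, 1:s, 2:s, 3:q1, 4:q2, 10:dot, 16:dot, 18:dot, 19:dot, 20:dot edges: (0,4,i); (2,3,i); (2,4,i); (3,0,o); (10,0,hold); (16,2,hold); (18,2,hold); (19,0,hold); (20,0,hold)
step 3: rule r1; match: 0->3, 1->2, 2->0, 3->16; deleted nodes 16; deleted edges (16,2,hold); added nodes 21; added edges (21,0,hold); result: nodes: 0:s, 1:s, 2:s, 3:q1, 4:q2, 10:dot, 18:dot, 19:dot, 20:dot, 21:dot edges: (0,4,i); (2,3,i); (2,4,i); (3,0,o); (10,0,hold); (18,2,hold); (19,0,hold); (20,0,hold); (21,0,hold)
final:
nodes: 0:s, 1:s, 2:s, 3:q1, 4:q2, 10:dot, 18:dot, 19:dot, 20:dot, 21:dot
edges: (0,4,i); (2,3,i); (2,4,i); (3,0,o); (10,0,hold); (18,2,hold); (19,0,hold); (20,0,hold); (21,0,hold)


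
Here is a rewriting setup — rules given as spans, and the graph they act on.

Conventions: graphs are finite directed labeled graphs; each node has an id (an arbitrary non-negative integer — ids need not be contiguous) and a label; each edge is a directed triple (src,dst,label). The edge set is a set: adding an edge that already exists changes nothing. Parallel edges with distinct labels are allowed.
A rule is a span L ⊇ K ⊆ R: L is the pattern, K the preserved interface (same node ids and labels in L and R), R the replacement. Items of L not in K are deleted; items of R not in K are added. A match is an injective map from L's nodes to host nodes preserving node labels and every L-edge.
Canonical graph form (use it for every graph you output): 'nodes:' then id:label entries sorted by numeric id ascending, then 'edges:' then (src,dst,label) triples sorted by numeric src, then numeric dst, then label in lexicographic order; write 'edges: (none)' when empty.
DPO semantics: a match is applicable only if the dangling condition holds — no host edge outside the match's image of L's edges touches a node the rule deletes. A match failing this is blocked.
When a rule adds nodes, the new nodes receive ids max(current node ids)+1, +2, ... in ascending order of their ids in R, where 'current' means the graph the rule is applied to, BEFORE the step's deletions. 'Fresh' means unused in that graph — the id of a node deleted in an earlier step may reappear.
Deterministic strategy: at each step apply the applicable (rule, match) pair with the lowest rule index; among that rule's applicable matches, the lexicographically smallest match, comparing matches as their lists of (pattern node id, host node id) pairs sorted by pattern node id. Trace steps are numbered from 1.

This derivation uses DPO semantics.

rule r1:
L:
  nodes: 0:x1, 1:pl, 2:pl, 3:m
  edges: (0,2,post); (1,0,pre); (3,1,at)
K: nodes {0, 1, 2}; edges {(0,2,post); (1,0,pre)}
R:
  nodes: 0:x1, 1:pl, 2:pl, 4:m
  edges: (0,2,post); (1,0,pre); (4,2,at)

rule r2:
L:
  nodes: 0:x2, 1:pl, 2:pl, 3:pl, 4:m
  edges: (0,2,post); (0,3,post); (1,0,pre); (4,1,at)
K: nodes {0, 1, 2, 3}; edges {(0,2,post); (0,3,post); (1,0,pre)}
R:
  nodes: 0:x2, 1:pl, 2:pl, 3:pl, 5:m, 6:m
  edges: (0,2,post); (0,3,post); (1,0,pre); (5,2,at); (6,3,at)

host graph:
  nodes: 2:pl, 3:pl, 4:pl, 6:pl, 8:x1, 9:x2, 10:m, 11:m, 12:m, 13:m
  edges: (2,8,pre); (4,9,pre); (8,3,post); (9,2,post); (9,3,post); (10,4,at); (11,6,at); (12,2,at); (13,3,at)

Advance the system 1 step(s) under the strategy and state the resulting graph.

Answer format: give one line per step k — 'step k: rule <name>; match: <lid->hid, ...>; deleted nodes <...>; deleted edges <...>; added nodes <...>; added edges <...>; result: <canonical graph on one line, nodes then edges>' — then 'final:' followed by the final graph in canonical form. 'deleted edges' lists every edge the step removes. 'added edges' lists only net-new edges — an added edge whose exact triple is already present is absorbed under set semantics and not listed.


step 1: rule r1; match: 0->8, 1->2, 2->3, 3->12; deleted nodes 12; deleted edges (12,2,at); added nodes 14; added edges (14,3,at); result: nodes: 2:pl, 3:pl, 4:pl, 6:pl, 8:x1, 9:x2, 10:m, 11:m, 13:m, 14:m edges: (2,8,pre); (4,9,pre); (8,3,post); (9,2,post); (9,3,post); (10,4,at); (11,6,at); (13,3,at); (14,3,at)
final:
nodes: 2:pl, 3:pl, 4:pl, 6:pl, 8:x1, 9:x2, 10:m, 11:m, 13:m, 14:m
edges: (2,8,pre); (4,9,pre); (8,3,post); (9,2,post); (9,3,post); (10,4,at); (11,6,at); (13,3,at); (14,3,at)


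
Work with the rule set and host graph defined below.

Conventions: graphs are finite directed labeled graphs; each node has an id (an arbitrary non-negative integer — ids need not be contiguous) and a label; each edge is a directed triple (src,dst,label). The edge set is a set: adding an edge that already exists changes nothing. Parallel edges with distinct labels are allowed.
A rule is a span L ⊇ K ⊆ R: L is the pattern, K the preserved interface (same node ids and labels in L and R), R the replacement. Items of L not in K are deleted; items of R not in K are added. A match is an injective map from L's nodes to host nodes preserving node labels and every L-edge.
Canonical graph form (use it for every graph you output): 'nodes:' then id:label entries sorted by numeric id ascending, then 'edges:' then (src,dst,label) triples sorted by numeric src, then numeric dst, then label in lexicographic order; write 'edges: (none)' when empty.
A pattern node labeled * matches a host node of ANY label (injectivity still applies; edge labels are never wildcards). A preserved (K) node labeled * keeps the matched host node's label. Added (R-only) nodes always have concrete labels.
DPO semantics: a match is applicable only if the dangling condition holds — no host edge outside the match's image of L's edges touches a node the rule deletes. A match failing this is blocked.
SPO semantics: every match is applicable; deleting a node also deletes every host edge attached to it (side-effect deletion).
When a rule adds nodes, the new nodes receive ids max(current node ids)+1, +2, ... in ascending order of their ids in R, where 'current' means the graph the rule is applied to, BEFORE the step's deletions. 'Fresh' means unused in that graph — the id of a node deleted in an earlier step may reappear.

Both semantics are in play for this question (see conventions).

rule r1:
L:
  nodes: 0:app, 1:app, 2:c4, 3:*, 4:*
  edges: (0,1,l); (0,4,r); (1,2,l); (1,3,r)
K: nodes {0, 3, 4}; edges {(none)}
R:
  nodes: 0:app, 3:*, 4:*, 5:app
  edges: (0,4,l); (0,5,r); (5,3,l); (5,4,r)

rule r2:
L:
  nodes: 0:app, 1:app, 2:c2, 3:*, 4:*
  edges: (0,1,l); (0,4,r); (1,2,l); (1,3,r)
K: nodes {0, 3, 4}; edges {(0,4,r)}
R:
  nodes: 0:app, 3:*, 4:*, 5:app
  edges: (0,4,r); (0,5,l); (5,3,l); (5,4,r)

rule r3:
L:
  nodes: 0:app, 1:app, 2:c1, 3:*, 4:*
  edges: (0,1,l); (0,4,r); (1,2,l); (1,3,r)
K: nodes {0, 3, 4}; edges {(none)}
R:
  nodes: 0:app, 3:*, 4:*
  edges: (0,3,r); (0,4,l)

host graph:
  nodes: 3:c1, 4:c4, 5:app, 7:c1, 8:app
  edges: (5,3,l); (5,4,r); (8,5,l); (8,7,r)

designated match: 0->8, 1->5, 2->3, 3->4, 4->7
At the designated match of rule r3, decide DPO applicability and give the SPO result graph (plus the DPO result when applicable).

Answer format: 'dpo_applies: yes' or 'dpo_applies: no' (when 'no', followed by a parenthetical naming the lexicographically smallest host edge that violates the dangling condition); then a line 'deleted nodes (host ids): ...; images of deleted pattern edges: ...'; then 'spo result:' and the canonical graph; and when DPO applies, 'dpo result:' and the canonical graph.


dpo_applies: yes
deleted nodes (host ids): 3, 5; images of deleted pattern edges: (5,3,l); (5,4,r); (8,5,l); (8,7,r)
spo result:
nodes: 4:c4, 7:c1, 8:app
edges: (8,4,r); (8,7,l)
dpo result:
nodes: 4:c4, 7:c1, 8:app
edges: (8,4,r); (8,7,l)


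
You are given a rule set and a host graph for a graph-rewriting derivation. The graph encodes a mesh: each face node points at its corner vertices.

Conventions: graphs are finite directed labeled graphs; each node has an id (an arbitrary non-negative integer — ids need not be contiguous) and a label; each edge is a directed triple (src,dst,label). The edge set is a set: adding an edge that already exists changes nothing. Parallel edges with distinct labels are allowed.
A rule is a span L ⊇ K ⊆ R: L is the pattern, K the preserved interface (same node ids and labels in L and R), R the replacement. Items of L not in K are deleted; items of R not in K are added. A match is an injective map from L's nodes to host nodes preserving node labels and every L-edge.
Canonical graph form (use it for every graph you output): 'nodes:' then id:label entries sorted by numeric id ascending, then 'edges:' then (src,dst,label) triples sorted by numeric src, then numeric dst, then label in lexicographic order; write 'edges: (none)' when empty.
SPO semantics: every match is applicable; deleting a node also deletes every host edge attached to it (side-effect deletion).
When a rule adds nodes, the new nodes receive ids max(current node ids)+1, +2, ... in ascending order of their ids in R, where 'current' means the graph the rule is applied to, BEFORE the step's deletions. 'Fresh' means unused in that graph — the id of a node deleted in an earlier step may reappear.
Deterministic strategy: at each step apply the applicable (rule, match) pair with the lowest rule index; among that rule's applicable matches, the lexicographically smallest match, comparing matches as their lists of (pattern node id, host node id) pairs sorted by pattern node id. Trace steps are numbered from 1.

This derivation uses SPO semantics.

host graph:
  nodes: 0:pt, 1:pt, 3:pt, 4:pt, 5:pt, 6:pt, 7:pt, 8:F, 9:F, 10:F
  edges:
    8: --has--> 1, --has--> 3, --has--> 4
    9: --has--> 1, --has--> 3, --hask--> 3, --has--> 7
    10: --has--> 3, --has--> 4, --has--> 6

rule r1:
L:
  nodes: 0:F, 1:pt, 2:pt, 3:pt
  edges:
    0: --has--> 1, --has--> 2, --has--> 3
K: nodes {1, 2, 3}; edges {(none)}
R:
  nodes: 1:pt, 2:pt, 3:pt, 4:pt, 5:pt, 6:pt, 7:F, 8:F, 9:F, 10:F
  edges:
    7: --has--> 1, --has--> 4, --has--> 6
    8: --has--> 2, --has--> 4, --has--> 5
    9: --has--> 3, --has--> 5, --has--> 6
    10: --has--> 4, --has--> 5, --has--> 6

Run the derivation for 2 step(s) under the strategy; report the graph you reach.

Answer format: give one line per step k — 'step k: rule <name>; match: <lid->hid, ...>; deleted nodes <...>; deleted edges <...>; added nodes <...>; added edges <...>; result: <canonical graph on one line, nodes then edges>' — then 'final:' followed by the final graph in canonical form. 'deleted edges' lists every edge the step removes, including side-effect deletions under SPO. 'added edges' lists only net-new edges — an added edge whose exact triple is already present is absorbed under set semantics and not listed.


step 1: rule r1; match: 0->8, 1->1, 2->3, 3->4; deleted nodes 8; deleted edges (8,1,has); (8,3,has); (8,4,has); added nodes 11, 12, 13, 14, 15, 16, 17; added edges (14,1,has); (14,11,has); (14,13,has); (15,3,has); (15,11,has); (15,12,has); (16,4,has); (16,12,has); (16,13,has); (17,11,has); (17,12,has); (17,13,has); result: nodes: 0:pt, 1:pt, 3:pt, 4:pt, 5:pt, 6:pt, 7:pt, 9:F, 10:F, 11:pt, 12:pt, 13:pt, 14:F, 15:F, 16:F, 17:F edges: (9,1,has); (9,3,has); (9,3,hask); (9,7,has); (10,3,has); (10,4,has); (10,6,has); (14,1,has); (14,11,has); (14,13,has); (15,3,has); (15,11,has); (15,12,has); (16,4,has); (16,12,has); (16,13,has); (17,11,has); (17,12,has); (17,13,has)
step 2: rule r1; match: 0->9, 1->1, 2->3, 3->7; deleted nodes 9; deleted edges (9,1,has); (9,3,has); (9,3,hask); (9,7,has); added nodes 18, 19, 20, 21, 22, 23, 24; added edges (21,1,has); (21,18,has); (21,20,has); (22,3,has); (22,18,has); (22,19,has); (23,7,has); (23,19,has); (23,20,has); (24,18,has); (24,19,has); (24,20,has); result: nodes: 0:pt, 1:pt, 3:pt, 4:pt, 5:pt, 6:pt, 7:pt, 10:F, 11:pt, 12:pt, 13:pt, 14:F, 15:F, 16:F, 17:F, 18:pt, 19:pt, 20:pt, 21:F, 22:F, 23:F, 24:F edges: (10,3,has); (10,4,has); (10,6,has); (14,1,has); (14,11,has); (14,13,has); (15,3,has); (15,11,has); (15,12,has); (16,4,has); (16,12,has); (16,13,has); (17,11,has); (17,12,has); (17,13,has); (21,1,has); (21,18,has); (21,20,has); (22,3,has); (22,18,has); (22,19,has); (23,7,has); (23,19,has); (23,20,has); (24,18,has); (24,19,has); (24,20,has)
final:
nodes: 0:pt, 1:pt, 3:pt, 4:pt, 5:pt, 6:pt, 7:pt, 10:F, 11:pt, 12:pt, 13:pt, 14:F, 15:F, 16:F, 17:F, 18:pt, 19:pt, 20:pt, 21:F, 22:F, 23:F, 24:F
edges: (10,3,has); (10,4,has); (10,6,has); (14,1,has); (14,11,has); (14,13,has); (15,3,has); (15,11,has); (15,12,has); (16,4,has); (16,12,has); (16,13,has); (17,11,has); (17,12,has); (17,13,has); (21,1,has); (21,18,has); (21,20,has); (22,3,has); (22,18,has); (22,19,has); (23,7,has); (23,19,has); (23,20,has); (24,18,has); (24,19,has); (24,20,has)


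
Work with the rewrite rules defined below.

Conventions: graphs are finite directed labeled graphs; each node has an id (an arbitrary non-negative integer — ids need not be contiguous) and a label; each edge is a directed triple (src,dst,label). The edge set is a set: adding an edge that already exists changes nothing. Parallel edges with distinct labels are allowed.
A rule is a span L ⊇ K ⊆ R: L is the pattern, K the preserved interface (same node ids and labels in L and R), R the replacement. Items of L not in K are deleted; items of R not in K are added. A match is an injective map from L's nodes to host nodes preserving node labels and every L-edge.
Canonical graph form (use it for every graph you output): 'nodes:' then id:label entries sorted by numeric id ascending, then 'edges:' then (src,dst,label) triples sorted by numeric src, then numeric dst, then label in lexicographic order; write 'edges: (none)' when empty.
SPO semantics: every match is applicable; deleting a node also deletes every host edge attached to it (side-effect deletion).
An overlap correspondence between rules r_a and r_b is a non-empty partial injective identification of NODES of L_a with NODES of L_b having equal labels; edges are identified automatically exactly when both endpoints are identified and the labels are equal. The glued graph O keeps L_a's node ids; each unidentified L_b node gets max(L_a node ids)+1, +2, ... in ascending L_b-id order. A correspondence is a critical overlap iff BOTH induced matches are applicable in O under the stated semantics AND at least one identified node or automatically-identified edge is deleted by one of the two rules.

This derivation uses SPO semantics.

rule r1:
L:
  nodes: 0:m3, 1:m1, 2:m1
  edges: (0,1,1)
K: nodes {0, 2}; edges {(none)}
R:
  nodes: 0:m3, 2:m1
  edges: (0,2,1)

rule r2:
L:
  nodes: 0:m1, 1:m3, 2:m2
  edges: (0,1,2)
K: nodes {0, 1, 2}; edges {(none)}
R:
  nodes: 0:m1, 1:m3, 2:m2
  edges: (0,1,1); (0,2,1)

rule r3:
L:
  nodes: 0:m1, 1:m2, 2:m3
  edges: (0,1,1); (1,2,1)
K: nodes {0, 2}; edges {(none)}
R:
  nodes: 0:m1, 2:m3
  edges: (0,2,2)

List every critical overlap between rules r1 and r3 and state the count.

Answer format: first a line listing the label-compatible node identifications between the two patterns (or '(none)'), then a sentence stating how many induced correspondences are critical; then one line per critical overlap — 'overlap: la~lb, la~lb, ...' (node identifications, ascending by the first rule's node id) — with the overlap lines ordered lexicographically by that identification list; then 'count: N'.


label-compatible node identifications between L(r1) and L(r3): 0~2, 1~0, 2~0
2 of the induced correspondences are critical overlaps of r1 and r3.
overlap: 0~2, 1~0
overlap: 1~0
count: 2


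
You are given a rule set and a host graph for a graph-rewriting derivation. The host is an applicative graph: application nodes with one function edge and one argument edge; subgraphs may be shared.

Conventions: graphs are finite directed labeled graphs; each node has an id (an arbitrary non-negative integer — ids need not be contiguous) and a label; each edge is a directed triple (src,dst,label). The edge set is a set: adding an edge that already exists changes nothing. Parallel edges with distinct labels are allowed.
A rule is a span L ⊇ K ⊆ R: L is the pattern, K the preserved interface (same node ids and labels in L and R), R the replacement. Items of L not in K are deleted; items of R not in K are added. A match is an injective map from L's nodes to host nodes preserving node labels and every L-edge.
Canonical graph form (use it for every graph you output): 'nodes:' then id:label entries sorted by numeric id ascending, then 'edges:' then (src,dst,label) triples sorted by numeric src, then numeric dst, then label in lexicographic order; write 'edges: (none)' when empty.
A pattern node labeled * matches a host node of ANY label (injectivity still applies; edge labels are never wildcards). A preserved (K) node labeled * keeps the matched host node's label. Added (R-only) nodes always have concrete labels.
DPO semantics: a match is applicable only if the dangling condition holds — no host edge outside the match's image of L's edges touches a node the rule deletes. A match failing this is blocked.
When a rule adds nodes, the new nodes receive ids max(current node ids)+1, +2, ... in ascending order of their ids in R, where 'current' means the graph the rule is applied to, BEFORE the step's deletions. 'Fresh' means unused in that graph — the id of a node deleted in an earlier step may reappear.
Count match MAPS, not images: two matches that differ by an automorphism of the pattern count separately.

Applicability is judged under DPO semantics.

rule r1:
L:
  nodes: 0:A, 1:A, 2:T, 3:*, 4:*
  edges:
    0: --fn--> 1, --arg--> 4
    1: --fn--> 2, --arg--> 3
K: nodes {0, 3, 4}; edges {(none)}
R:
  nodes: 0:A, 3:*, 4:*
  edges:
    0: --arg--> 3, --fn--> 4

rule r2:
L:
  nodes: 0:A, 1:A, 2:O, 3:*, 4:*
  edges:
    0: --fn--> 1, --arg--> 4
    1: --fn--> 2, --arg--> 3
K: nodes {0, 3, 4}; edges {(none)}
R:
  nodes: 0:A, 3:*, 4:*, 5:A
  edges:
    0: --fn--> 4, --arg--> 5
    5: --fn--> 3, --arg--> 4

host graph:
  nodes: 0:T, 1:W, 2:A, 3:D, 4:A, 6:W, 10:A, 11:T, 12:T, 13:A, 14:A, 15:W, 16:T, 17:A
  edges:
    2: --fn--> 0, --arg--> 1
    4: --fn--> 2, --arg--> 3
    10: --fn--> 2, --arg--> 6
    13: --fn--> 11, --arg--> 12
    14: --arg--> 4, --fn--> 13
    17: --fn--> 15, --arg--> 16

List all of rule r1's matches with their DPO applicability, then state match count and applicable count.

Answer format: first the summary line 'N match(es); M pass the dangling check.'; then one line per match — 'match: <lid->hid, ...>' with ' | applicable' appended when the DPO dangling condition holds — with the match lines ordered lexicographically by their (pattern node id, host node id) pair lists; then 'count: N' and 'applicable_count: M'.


3 match(es); 1 pass the dangling check.
match: 0->4, 1->2, 2->0, 3->1, 4->3
match: 0->10, 1->2, 2->0, 3->1, 4->6
match: 0->14, 1->13, 2->11, 3->12, 4->4 | applicable
count: 3
applicable_count: 1


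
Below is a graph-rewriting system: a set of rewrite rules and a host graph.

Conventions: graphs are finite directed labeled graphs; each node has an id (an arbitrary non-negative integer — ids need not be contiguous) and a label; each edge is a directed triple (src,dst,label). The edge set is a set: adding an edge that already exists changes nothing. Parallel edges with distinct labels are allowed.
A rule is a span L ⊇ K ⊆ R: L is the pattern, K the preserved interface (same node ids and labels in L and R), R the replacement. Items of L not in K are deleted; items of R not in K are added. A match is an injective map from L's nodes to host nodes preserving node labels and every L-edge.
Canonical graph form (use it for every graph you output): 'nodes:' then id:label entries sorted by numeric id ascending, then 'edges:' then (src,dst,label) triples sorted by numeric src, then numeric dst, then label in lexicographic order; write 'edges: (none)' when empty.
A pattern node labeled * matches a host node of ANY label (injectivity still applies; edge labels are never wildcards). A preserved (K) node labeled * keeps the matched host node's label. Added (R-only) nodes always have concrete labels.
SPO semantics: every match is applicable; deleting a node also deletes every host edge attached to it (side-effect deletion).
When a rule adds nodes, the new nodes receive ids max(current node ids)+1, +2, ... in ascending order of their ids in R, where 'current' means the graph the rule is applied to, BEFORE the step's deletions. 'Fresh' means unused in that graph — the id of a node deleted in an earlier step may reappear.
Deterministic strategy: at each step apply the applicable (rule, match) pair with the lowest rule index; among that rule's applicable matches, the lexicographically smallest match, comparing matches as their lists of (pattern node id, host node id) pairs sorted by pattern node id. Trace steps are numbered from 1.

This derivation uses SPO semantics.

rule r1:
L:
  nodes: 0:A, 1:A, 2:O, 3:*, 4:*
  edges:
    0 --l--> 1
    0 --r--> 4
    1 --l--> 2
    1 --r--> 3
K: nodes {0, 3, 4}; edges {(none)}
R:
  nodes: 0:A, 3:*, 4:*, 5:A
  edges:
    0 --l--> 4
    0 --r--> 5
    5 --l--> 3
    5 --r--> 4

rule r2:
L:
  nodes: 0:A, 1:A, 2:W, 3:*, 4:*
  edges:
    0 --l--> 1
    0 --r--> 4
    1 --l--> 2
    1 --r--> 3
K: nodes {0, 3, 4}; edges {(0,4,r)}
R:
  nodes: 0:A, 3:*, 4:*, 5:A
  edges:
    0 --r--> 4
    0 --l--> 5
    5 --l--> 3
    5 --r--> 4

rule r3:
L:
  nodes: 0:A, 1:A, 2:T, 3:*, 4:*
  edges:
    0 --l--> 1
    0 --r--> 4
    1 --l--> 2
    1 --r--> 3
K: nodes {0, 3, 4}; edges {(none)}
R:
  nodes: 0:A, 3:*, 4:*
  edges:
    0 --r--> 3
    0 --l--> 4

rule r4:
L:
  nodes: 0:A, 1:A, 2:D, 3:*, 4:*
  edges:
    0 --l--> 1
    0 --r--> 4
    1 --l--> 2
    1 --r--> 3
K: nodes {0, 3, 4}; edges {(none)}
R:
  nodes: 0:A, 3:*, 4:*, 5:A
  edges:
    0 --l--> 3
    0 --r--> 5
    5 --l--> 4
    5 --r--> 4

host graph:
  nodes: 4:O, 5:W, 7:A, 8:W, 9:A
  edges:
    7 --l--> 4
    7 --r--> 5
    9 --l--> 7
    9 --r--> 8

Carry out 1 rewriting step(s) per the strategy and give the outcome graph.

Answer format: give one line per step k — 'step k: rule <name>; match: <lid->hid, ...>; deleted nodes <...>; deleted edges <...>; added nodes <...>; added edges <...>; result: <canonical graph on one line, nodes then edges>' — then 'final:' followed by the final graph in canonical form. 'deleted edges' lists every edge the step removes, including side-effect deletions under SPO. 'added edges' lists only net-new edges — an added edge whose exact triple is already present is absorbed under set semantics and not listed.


step 1: rule r1; match: 0->9, 1->7, 2->4, 3->5, 4->8; deleted nodes 4, 7; deleted edges (7,4,l); (7,5,r); (9,7,l); (9,8,r); added nodes 10; added edges (9,8,l); (9,10,r); (10,5,l); (10,8,r); result: nodes: 5:W, 8:W, 9:A, 10:A edges: (9,8,l); (9,10,r); (10,5,l); (10,8,r)
final:
nodes: 5:W, 8:W, 9:A, 10:A
edges: (9,8,l); (9,10,r); (10,5,l); (10,8,r)


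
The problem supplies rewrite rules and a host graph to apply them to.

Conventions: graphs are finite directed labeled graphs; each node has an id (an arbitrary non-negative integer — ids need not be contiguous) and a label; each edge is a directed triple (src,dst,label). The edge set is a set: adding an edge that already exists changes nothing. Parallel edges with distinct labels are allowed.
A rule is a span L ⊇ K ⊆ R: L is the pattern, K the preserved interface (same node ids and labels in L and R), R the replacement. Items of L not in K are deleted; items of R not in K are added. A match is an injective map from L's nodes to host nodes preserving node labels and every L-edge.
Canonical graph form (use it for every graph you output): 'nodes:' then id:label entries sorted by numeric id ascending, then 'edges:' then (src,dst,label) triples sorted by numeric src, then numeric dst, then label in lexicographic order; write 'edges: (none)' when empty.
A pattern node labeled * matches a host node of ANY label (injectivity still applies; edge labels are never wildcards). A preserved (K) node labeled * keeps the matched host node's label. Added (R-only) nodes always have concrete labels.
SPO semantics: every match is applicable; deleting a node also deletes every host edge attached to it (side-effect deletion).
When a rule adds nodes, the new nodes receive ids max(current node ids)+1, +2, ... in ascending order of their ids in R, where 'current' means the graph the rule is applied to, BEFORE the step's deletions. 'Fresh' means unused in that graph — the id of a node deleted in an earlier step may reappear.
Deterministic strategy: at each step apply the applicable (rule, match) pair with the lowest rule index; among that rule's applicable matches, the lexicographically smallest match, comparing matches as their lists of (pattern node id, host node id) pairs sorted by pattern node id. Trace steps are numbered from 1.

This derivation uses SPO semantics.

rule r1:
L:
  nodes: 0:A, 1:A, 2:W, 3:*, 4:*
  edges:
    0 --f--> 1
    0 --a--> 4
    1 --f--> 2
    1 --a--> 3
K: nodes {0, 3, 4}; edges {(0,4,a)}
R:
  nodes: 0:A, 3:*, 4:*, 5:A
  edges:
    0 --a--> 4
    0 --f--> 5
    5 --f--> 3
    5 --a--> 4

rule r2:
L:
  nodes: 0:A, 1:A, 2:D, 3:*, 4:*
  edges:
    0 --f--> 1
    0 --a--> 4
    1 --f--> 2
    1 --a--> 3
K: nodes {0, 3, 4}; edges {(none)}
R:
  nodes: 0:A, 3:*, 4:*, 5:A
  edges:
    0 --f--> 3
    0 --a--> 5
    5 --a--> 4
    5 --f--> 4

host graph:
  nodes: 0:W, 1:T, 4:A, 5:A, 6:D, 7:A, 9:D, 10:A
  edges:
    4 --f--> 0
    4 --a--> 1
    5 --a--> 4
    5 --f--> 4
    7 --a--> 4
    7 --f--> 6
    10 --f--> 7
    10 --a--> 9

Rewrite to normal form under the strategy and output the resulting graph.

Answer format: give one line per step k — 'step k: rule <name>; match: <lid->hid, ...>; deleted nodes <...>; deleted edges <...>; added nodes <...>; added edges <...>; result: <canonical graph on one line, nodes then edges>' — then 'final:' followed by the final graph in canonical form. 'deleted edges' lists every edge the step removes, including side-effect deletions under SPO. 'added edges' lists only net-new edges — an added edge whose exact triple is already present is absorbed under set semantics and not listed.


step 1: rule r2; match: 0->10, 1->7, 2->6, 3->4, 4->9; deleted nodes 6, 7; deleted edges (7,4,a); (7,6,f); (10,7,f); (10,9,a); added nodes 11; added edges (10,4,f); (10,11,a); (11,9,a); (11,9,f); result: nodes: 0:W, 1:T, 4:A, 5:A, 9:D, 10:A, 11:A edges: (4,0,f); (4,1,a); (5,4,a); (5,4,f); (10,4,f); (10,11,a); (11,9,a); (11,9,f)
step 2: rule r1; match: 0->10, 1->4, 2->0, 3->1, 4->11; deleted nodes 0, 4; deleted edges (4,0,f); (4,1,a); (5,4,a); (5,4,f); (10,4,f); added nodes 12; added edges (10,12,f); (12,1,f); (12,11,a); result: nodes: 1:T, 5:A, 9:D, 10:A, 11:A, 12:A edges: (10,11,a); (10,12,f); (11,9,a); (11,9,f); (12,1,f); (12,11,a)
final:
nodes: 1:T, 5:A, 9:D, 10:A, 11:A, 12:A
edges: (10,11,a); (10,12,f); (11,9,a); (11,9,f); (12,1,f); (12,11,a)


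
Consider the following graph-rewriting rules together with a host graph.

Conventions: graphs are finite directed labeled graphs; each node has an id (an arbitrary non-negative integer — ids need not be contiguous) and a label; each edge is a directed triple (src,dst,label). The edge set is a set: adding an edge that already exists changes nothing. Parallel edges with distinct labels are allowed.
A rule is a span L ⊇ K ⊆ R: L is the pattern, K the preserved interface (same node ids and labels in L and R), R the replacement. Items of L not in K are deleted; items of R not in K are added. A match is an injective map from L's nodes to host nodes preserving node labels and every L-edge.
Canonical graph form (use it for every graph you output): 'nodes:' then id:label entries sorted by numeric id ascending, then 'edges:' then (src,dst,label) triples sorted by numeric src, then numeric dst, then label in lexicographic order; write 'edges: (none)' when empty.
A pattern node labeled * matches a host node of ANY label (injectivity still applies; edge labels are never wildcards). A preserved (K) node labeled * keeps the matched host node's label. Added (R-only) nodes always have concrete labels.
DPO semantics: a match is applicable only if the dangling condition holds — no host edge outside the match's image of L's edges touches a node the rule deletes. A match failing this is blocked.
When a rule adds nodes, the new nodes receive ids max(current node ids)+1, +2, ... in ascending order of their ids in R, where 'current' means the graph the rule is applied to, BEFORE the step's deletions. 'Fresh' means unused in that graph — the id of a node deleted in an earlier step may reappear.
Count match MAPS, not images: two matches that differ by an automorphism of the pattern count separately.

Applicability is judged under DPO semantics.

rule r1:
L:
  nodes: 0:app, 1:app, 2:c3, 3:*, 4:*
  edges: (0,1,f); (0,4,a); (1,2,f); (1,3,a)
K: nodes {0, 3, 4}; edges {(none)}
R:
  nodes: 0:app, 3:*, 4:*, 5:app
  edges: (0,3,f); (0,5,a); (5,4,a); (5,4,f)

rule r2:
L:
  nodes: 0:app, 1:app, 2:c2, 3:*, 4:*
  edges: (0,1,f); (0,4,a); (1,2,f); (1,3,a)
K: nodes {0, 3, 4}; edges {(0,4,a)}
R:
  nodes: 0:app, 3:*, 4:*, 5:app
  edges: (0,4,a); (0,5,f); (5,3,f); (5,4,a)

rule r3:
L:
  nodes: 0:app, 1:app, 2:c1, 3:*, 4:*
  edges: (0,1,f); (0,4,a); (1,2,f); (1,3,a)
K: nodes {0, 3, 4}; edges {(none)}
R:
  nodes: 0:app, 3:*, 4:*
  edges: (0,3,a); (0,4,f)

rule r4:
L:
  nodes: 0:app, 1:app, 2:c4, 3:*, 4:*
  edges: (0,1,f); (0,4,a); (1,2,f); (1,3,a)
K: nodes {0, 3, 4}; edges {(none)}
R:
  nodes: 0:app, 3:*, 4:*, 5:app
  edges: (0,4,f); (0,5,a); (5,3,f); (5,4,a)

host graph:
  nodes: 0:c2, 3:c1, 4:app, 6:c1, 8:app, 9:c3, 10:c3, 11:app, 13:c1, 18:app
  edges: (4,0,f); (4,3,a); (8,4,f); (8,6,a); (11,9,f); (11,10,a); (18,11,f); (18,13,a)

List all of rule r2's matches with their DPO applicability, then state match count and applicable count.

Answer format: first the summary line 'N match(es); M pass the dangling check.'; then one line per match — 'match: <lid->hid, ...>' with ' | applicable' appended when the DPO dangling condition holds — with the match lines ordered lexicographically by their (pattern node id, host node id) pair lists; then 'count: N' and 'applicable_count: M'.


1 match(es); 1 pass the dangling check.
match: 0->8, 1->4, 2->0, 3->3, 4->6 | applicable
count: 1
applicable_count: 1


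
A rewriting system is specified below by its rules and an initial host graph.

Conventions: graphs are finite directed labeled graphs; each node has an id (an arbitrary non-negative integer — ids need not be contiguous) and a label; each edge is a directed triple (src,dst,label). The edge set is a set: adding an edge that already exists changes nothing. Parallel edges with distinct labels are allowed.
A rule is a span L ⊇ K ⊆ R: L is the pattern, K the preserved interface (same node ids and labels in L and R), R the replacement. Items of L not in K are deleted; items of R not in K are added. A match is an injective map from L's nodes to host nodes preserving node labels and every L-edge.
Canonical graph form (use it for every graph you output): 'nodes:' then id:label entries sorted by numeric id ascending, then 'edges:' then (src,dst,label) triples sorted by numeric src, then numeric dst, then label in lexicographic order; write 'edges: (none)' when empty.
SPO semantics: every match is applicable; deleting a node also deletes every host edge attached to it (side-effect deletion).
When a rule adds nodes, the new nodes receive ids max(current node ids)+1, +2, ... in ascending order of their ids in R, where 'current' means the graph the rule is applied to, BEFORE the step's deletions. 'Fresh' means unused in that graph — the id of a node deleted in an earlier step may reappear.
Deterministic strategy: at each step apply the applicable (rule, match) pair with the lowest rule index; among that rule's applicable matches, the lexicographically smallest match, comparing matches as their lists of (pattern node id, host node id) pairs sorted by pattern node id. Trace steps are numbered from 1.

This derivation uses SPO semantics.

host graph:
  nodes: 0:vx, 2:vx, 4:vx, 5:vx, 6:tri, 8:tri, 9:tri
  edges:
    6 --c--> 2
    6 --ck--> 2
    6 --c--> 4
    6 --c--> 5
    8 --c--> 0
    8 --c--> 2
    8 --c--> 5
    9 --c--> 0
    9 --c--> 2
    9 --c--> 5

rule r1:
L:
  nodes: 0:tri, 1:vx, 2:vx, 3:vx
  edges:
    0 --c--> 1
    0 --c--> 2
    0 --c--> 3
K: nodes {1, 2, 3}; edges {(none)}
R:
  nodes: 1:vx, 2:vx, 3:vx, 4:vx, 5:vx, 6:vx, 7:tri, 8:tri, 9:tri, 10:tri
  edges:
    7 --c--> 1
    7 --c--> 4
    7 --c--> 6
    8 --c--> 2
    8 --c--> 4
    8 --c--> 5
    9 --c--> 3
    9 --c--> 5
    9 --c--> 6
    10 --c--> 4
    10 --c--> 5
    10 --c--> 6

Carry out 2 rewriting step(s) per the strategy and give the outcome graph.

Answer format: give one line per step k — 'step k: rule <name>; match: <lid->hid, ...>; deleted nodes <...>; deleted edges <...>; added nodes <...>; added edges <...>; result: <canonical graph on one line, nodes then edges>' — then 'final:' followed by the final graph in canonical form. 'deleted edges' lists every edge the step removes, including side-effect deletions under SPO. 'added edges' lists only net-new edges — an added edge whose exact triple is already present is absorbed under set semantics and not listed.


step 1: rule r1; match: 0->6, 1->2, 2->4, 3->5; deleted nodes 6; deleted edges (6,2,c); (6,2,ck); (6,4,c); (6,5,c); added nodes 10, 11, 12, 13, 14, 15, 16; added edges (13,2,c); (13,10,c); (13,12,c); (14,4,c); (14,10,c); (14,11,c); (15,5,c); (15,11,c); (15,12,c); (16,10,c); (16,11,c); (16,12,c); result: nodes: 0:vx, 2:vx, 4:vx, 5:vx, 8:tri, 9:tri, 10:vx, 11:vx, 12:vx, 13:tri, 14:tri, 15:tri, 16:tri edges: (8,0,c); (8,2,c); (8,5,c); (9,0,c); (9,2,c); (9,5,c); (13,2,c); (13,10,c); (13,12,c); (14,4,c); (14,10,c); (14,11,c); (15,5,c); (15,11,c); (15,12,c); (16,10,c); (16,11,c); (16,12,c)
step 2: rule r1; match: 0->8, 1->0, 2->2, 3->5; deleted nodes 8; deleted edges (8,0,c); (8,2,c); (8,5,c); added nodes 17, 18, 19, 20, 21, 22, 23; added edges (20,0,c); (20,17,c); (20,19,c); (21,2,c); (21,17,c); (21,18,c); (22,5,c); (22,18,c); (22,19,c); (23,17,c); (23,18,c); (23,19,c); result: nodes: 0:vx, 2:vx, 4:vx, 5:vx, 9:tri, 10:vx, 11:vx, 12:vx, 13:tri, 14:tri, 15:tri, 16:tri, 17:vx, 18:vx, 19:vx, 20:tri, 21:tri, 22:tri, 23:tri edges: (9,0,c); (9,2,c); (9,5,c); (13,2,c); (13,10,c); (13,12,c); (14,4,c); (14,10,c); (14,11,c); (15,5,c); (15,11,c); (15,12,c); (16,10,c); (16,11,c); (16,12,c); (20,0,c); (20,17,c); (20,19,c); (21,2,c); (21,17,c); (21,18,c); (22,5,c); (22,18,c); (22,19,c); (23,17,c); (23,18,c); (23,19,c)
final:
nodes: 0:vx, 2:vx, 4:vx, 5:vx, 9:tri, 10:vx, 11:vx, 12:vx, 13:tri, 14:tri, 15:tri, 16:tri, 17:vx, 18:vx, 19:vx, 20:tri, 21:tri, 22:tri, 23:tri
edges: (9,0,c); (9,2,c); (9,5,c); (13,2,c); (13,10,c); (13,12,c); (14,4,c); (14,10,c); (14,11,c); (15,5,c); (15,11,c); (15,12,c); (16,10,c); (16,11,c); (16,12,c); (20,0,c); (20,17,c); (20,19,c); (21,2,c); (21,17,c); (21,18,c); (22,5,c); (22,18,c); (22,19,c); (23,17,c); (23,18,c); (23,19,c)


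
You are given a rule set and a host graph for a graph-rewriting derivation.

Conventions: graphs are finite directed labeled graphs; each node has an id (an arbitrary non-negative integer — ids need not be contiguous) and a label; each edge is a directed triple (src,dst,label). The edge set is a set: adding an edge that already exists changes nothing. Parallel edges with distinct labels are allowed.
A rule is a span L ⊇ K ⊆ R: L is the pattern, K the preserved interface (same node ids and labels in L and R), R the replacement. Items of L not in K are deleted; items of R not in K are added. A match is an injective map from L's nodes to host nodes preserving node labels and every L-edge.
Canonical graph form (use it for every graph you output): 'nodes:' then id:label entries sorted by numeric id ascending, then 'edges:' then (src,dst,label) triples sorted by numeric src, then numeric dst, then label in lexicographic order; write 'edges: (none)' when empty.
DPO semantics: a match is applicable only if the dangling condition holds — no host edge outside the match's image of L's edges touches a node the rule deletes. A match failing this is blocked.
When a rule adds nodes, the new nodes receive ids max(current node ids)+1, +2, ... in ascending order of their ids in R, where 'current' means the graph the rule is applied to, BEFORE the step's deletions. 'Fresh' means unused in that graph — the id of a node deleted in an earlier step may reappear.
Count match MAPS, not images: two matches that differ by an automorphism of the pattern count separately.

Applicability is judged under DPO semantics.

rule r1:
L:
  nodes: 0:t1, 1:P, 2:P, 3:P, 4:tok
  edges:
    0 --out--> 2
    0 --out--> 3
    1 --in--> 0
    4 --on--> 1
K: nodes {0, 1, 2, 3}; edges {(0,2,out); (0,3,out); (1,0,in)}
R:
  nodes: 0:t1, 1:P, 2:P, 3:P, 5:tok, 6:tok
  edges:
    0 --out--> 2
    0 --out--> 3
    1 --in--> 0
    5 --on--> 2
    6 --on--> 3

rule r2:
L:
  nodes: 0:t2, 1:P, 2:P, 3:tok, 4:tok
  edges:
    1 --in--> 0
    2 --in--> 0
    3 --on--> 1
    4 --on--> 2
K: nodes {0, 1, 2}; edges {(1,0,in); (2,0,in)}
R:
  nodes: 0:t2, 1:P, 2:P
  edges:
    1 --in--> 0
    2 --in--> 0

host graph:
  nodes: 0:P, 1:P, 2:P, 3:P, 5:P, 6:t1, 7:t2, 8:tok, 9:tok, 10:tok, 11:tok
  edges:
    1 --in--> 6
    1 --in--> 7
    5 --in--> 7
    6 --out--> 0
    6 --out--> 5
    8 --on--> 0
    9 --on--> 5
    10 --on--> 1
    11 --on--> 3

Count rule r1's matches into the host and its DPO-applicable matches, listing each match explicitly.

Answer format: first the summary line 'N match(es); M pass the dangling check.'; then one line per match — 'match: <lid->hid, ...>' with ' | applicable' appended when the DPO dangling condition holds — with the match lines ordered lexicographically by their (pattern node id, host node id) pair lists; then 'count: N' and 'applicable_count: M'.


2 match(es); 2 pass the dangling check.
match: 0->6, 1->1, 2->0, 3->5, 4->10 | applicable
match: 0->6, 1->1, 2->5, 3->0, 4->10 | applicable
count: 2
applicable_count: 2
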